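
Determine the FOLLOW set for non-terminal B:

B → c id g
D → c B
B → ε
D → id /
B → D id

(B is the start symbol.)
{ $, 'id' }

To compute FOLLOW(B), find every occurrence of B on a right-hand side N → α B β: add FIRST(β) \ {ε}, and if β is empty or nullable also add FOLLOW(N). Iterate to a fixed point.

B is the start symbol, so $ ∈ FOLLOW(B).
In D → c B: B is at the end, add FOLLOW(D)

The FOLLOW sets referred to above (computed the same way, to a fixed point):
  FOLLOW(D) = { 'id' }

Taking the union: FOLLOW(B) = { $, 'id' }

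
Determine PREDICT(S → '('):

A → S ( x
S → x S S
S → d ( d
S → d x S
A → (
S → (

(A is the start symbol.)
PREDICT(S → '(') = (FIRST(RHS) \ {ε}) ∪ (FOLLOW(S) if ε ∈ FIRST(RHS), i.e. RHS ⇒* ε)
FIRST('(') = { '(' }
ε ∉ FIRST('('), so FOLLOW(S) is not added.
PREDICT(S → '(') = { '(' }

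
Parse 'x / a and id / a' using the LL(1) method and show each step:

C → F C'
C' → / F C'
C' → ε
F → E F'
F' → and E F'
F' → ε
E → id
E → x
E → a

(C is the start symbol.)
LL(1) parsing maintains a stack (initially the start symbol over $) and the input. At each step: if the stack top is a terminal, match it against the current input token; if it is a non-terminal N, replace it with the RHS of M[N, lookahead] (the unique production whose predict set contains the lookahead).

Stack is shown with the top on the left.

Stack          Input               Action
-----------------------------------------
C $            x / a and id / a $  output C → F C'
F C' $         x / a and id / a $  output F → E F'
E F' C' $      x / a and id / a $  output E → x
x F' C' $      x / a and id / a $  match 'x'
F' C' $        / a and id / a $    output F' → ε
C' $           / a and id / a $    output C' → / F C'
/ F C' $       / a and id / a $    match '/'
F C' $         a and id / a $      output F → E F'
E F' C' $      a and id / a $      output E → a
a F' C' $      a and id / a $      match 'a'
F' C' $        and id / a $        output F' → and E F'
and E F' C' $  and id / a $        match 'and'
E F' C' $      id / a $            output E → id
id F' C' $     id / a $            match 'id'
F' C' $        / a $               output F' → ε
C' $           / a $               output C' → / F C'
/ F C' $       / a $               match '/'
F C' $         a $                 output F → E F'
E F' C' $      a $                 output E → a
a F' C' $      a $                 match 'a'
F' C' $        $                   output F' → ε
C' $           $                   output C' → ε
$              $                   accept

The string is accepted.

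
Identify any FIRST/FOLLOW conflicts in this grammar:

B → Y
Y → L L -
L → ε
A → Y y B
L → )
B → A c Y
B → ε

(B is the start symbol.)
Nullable non-terminals: B, L.
FIRST sets used below: FIRST(Y) = { ')', '-' }, FIRST(A) = { ')', '-' }

B: nullable alternative(s) B → ε; FOLLOW(B) = { $, 'c' }
  B → Y: FIRST \ {ε} = { ')', '-' } — disjoint from FOLLOW(B)
  B → A c Y: FIRST \ {ε} = { ')', '-' } — disjoint from FOLLOW(B)
  B → ε: FIRST \ {ε} = { } — this is the only nullable alternative, skip

L: nullable alternative(s) L → ε; FOLLOW(L) = { ')', '-' }
  L → ε: FIRST \ {ε} = { } — this is the only nullable alternative, skip
  L → ): FIRST \ {ε} = { ')' } — overlaps FOLLOW(L) on { ')' }: CONFLICT

A, Y have no nullable alternative, so no FIRST/FOLLOW check is needed there.

So the grammar has 1 FIRST/FOLLOW conflict (marked CONFLICT above).

Answer: Yes. L → ')' with FOLLOW(L) on { ')' }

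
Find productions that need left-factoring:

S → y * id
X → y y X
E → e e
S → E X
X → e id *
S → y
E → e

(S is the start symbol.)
Yes, S has productions with common prefix 'y'; E has productions with common prefix 'e'

Left-factoring is needed when two productions for the same non-terminal
share a common prefix on the right-hand side.

Productions for S:
  S → y * id
  S → E X
  S → y
Productions for X:
  X → y y X
  X → e id *
Productions for E:
  E → e e
  E → e

Found common prefix 'y' in productions for S
Found common prefix 'e' in productions for E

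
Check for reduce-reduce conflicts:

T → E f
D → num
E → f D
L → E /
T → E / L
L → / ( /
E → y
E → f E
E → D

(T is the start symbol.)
Yes — I7: [E → D .] vs [E → f D .]

A reduce-reduce conflict occurs when an LR(0) state has two complete items [A → α .] and [B → β .] — both call for a reduction, and with no lookahead the parser cannot choose between them.

Augment with T' → T and build the canonical LR(0) collection (I0 = CLOSURE({[T' → . T]}), then GOTO on every symbol after a dot until no new states appear). It has 17 states:
  I0: { [D → . num], [E → . D], [E → . f D], [E → . f E], [E → . y], [T → . E / L], [T → . E f], [T' → . T] }  — shift
  I1: { [E → D .] }  — reduce
  I2: { [T → E . / L], [T → E . f] }  — shift
  I3: { [T' → T .] }  — accept
  I4: { [D → . num], [E → . D], [E → . f D], [E → . f E], [E → . y], [E → f . D], [E → f . E] }  — shift
  I5: { [D → num .] }  — reduce
  I6: { [E → y .] }  — reduce
  I7: { [E → D .], [E → f D .] }  — 2 reduces
  I8: { [E → f E .] }  — reduce
  I9: { [D → . num], [E → . D], [E → . f D], [E → . f E], [E → . y], [L → . / ( /], [L → . E /], [T → E / . L] }  — shift
  I10: { [T → E f .] }  — reduce
  I11: { [L → / . ( /] }  — shift
  I12: { [L → E . /] }  — shift
  I13: { [T → E / L .] }  — reduce
  I14: { [L → E / .] }  — reduce
  I15: { [L → / ( . /] }  — shift
  I16: { [L → / ( / .] }  — reduce

I7 contains complete items [E → D .], [E → f D .] — reduce-reduce conflict.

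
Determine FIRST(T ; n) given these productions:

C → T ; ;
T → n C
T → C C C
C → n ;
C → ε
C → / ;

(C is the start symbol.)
FIRST sets of the non-terminals involved (from the grammar, by fixed-point iteration):
  FIRST(T) = { '/', ';', 'n', ε }

To compute FIRST(T ; n), process the symbols left to right:
Symbol T is a non-terminal. Add FIRST(T) \ {ε} = { '/', ';', 'n' }
T is nullable (ε ∈ FIRST(T)), continue to the next symbol.
Symbol ; is a terminal. Add ';' and stop.
FIRST(T ; n) = { '/', ';', 'n' }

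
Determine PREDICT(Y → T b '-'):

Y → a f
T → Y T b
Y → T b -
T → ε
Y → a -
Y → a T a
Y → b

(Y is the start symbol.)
PREDICT(Y → T b '-') = (FIRST(RHS) \ {ε}) ∪ (FOLLOW(Y) if ε ∈ FIRST(RHS), i.e. RHS ⇒* ε)
FIRST(T) = { 'a', 'b', ε }
FIRST(T b '-') = { 'a', 'b' }
ε ∉ FIRST(T b '-'), so FOLLOW(Y) is not added.
PREDICT(Y → T b '-') = { 'a', 'b' }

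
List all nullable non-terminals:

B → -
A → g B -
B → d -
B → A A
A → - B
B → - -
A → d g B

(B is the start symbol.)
A non-terminal is nullable if it can derive ε (the empty string): either it has an ε-production, or it has a production whose right-hand side consists entirely of nullable non-terminals.

There are no ε-productions, so no non-terminal can derive ε.
No non-terminals are nullable.

Answer: None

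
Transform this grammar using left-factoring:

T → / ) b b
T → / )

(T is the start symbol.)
T → / ) T'
T' → b b
T' → ε

Left-factoring transforms A → αβ₁ | αβ₂ into A → αA' and A' → β₁ | β₂
(α is the longest common prefix among the alternatives). Repeat until
no nonterminal has two alternatives with a common prefix.

Round 1: T has alternatives sharing prefix '/ )'. Introduce T': T → / ) T'
  Add: T' → b b
  Add: T' → ε

No remaining common prefixes — done.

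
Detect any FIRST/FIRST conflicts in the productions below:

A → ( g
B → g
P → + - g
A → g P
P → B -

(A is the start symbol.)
A FIRST/FIRST conflict occurs when two productions N → α and N → β for the same non-terminal have FIRST(α) ∩ FIRST(β) ≠ ∅ (with ε ∈ FIRST of a nullable right-hand side, so two nullable alternatives also conflict).

FIRST sets of the non-terminals at (or reachable through a nullable prefix from) the front of some alternative:
  FIRST(B) = { 'g' }

Productions for A:
  A → ( g: FIRST = { '(' }
  A → g P: FIRST = { 'g' }
Productions for P:
  P → + - g: FIRST = { '+' }
  P → B -: FIRST = { 'g' }
B has only one production, so no FIRST/FIRST conflict is possible there.

All alternatives of each non-terminal have pairwise disjoint FIRST sets.

Answer: No FIRST/FIRST conflicts.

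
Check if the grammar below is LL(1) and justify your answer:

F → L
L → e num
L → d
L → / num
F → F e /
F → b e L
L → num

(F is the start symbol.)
No. Predict set conflict for F: { '/', 'd', 'e', 'num' }

A grammar is LL(1) if for each non-terminal N with multiple productions, the predict sets of those productions are pairwise disjoint, where PREDICT(N → α) = (FIRST(α) \ {ε}) ∪ (FOLLOW(N) if α ⇒* ε).

Relevant sets:
  FIRST(L) = { '/', 'd', 'e', 'num' }
  FIRST(F) = { '/', 'b', 'd', 'e', 'num' }

For F:
  PREDICT(F → L) = { '/', 'd', 'e', 'num' }
  PREDICT(F → F e '/') = { '/', 'b', 'd', 'e', 'num' }
  PREDICT(F → b e L) = { 'b' }
For L:
  PREDICT(L → e num) = { 'e' }
  PREDICT(L → d) = { 'd' }
  PREDICT(L → '/' num) = { '/' }
  PREDICT(L → num) = { 'num' }

Conflict found: Predict set conflict for F: { '/', 'd', 'e', 'num' }
The grammar is NOT LL(1).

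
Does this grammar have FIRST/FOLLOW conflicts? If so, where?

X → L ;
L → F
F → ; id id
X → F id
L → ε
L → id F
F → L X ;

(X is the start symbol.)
A FIRST/FOLLOW conflict occurs when a non-terminal N has a nullable alternative N → β (β ⇒* ε) and another alternative N → α with FIRST(α) ∩ FOLLOW(N) ≠ ∅: on such a lookahead the parser cannot decide between expanding α and letting N vanish via β.

Nullable non-terminals: L.
FIRST sets used below: FIRST(F) = { ';', 'id' }

L: nullable alternative(s) L → ε; FOLLOW(L) = { ';', 'id' }
  L → F: FIRST \ {ε} = { ';', 'id' } — overlaps FOLLOW(L) on { ';', 'id' }: CONFLICT
  L → ε: FIRST \ {ε} = { } — this is the only nullable alternative, skip
  L → id F: FIRST \ {ε} = { 'id' } — overlaps FOLLOW(L) on { 'id' }: CONFLICT

F, X have no nullable alternative, so no FIRST/FOLLOW check is needed there.

So the grammar has 2 FIRST/FOLLOW conflicts (marked CONFLICT above).

Answer: Yes. L → F with FOLLOW(L) on { ';', 'id' }; L → id F with FOLLOW(L) on { 'id' }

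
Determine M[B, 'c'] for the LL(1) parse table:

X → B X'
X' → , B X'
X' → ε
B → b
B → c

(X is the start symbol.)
B → c

To find M[B, 'c'], we find productions for B where 'c' is in the predict set (PREDICT(N → α) = (FIRST(α) \ {ε}) ∪ (FOLLOW(N) if α ⇒* ε)).

B → b: PREDICT = { 'b' }
B → c: PREDICT = { 'c' }
  'c' is in predict set, so this production goes in M[B, 'c']

M[B, 'c'] = B → c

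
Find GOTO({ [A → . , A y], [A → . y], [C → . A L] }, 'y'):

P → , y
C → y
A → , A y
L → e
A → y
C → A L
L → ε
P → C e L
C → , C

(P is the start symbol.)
{ [A → y .] }

GOTO(I, 'y') = CLOSURE({ [A → αX.β] : [A → α.Xβ] ∈ I, X = 'y' })

Items with dot before 'y', with the dot advanced:
  [A → . y] → [A → y .]
Closure adds nothing (no advanced item has the dot before a non-terminal).

GOTO = { [A → y .] }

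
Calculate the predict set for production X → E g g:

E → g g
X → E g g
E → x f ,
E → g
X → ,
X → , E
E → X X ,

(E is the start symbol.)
{ ',', 'g', 'x' }

PREDICT(X → E g g) = (FIRST(RHS) \ {ε}) ∪ (FOLLOW(X) if ε ∈ FIRST(RHS), i.e. RHS ⇒* ε)
FIRST(E) = { ',', 'g', 'x' }
FIRST(E g g) = { ',', 'g', 'x' }
ε ∉ FIRST(E g g), so FOLLOW(X) is not added.
PREDICT(X → E g g) = { ',', 'g', 'x' }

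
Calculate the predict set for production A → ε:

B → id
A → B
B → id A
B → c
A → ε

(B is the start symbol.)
PREDICT(A → ε) = (FIRST(RHS) \ {ε}) ∪ (FOLLOW(A) if ε ∈ FIRST(RHS), i.e. RHS ⇒* ε)
The right-hand side is ε (FIRST(ε) = { ε }), so the predict set is FOLLOW(A) = { $ }
PREDICT(A → ε) = { $ }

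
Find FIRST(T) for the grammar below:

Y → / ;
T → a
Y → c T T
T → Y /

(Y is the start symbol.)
To compute FIRST(T), examine every production with T on the left-hand side, reading each right-hand side left to right until a non-nullable symbol is reached.

FIRST sets of the other non-terminals involved (by the same procedure, iterated to a fixed point):
  FIRST(Y) = { '/', 'c' }

From T → a:
  - a is a terminal: add 'a' and stop
From T → Y /:
  - Y is a non-terminal: add FIRST(Y) \ {ε} = { '/', 'c' }
    Y is not nullable, so stop

Collecting: FIRST(T) = { '/', 'a', 'c' }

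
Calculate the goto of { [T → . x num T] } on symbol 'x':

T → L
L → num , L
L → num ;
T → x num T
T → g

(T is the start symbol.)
GOTO(I, 'x') = CLOSURE({ [A → αX.β] : [A → α.Xβ] ∈ I, X = 'x' })

Items with dot before 'x', with the dot advanced:
  [T → . x num T] → [T → x . num T]
Closure adds nothing (no advanced item has the dot before a non-terminal).

GOTO = { [T → x . num T] }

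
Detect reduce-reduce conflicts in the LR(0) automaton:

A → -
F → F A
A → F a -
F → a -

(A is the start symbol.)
Yes — I8: [A → F a - .] vs [F → a - .]

A reduce-reduce conflict occurs when an LR(0) state has two complete items [A → α .] and [B → β .] — both call for a reduction, and with no lookahead the parser cannot choose between them.

Augment with A' → A and build the canonical LR(0) collection (I0 = CLOSURE({[A' → . A]}), then GOTO on every symbol after a dot until no new states appear). It has 9 states:
  I0: { [A → . -], [A → . F a -], [A' → . A], [F → . F A], [F → . a -] }  — shift
  I1: { [A → - .] }  — reduce
  I2: { [A' → A .] }  — accept
  I3: { [A → . -], [A → . F a -], [A → F . a -], [F → . F A], [F → . a -], [F → F . A] }  — shift
  I4: { [F → a . -] }  — shift
  I5: { [F → a - .] }  — reduce
  I6: { [F → F A .] }  — reduce
  I7: { [A → F a . -], [F → a . -] }  — shift
  I8: { [A → F a - .], [F → a - .] }  — 2 reduces

I8 contains complete items [A → F a - .], [F → a - .] — reduce-reduce conflict.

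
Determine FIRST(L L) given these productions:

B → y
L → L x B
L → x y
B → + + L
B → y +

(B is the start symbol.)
FIRST sets of the non-terminals involved (from the grammar, by fixed-point iteration):
  FIRST(L) = { 'x' }

To compute FIRST(L L), process the symbols left to right:
Symbol L is a non-terminal. Add FIRST(L) \ {ε} = { 'x' }
L is not nullable (ε ∉ FIRST(L)), so stop here.
FIRST(L L) = { 'x' }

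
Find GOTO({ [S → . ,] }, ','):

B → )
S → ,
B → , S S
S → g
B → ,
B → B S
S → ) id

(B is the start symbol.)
{ [S → , .] }

GOTO(I, ',') = CLOSURE({ [A → αX.β] : [A → α.Xβ] ∈ I, X = ',' })

Items with dot before ',', with the dot advanced:
  [S → . ,] → [S → , .]
Closure adds nothing (no advanced item has the dot before a non-terminal).

GOTO = { [S → , .] }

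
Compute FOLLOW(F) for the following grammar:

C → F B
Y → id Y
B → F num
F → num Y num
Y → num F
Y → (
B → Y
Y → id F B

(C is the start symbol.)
In C → F B: F is followed by B, add FIRST(B) \ {ε} = { '(', 'id', 'num' }
In B → F num: F is followed by num, add FIRST(num) \ {ε} = { 'num' }
In Y → num F: F is at the end, add FOLLOW(Y)
In Y → id F B: F is followed by B, add FIRST(B) \ {ε} = { '(', 'id', 'num' }

The FOLLOW sets referred to above (computed the same way, to a fixed point):
  FOLLOW(Y) = { $, 'num' }

Taking the union: FOLLOW(F) = { $, '(', 'id', 'num' }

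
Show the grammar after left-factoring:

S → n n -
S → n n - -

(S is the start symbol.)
Left-factoring transforms A → αβ₁ | αβ₂ into A → αA' and A' → β₁ | β₂
(α is the longest common prefix among the alternatives). Repeat until
no nonterminal has two alternatives with a common prefix.

Round 1: S has alternatives sharing prefix 'n n -'. Introduce S': S → n n - S'
  Add: S' → ε
  Add: S' → -

No remaining common prefixes — done.

Resulting grammar:
S → n n - S'
S' → ε
S' → -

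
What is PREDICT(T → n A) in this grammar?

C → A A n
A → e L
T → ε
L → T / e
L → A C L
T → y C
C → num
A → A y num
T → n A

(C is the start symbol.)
PREDICT(T → n A) = (FIRST(RHS) \ {ε}) ∪ (FOLLOW(T) if ε ∈ FIRST(RHS), i.e. RHS ⇒* ε)
FIRST(n A) = { 'n' }
ε ∉ FIRST(n A), so FOLLOW(T) is not added.
PREDICT(T → n A) = { 'n' }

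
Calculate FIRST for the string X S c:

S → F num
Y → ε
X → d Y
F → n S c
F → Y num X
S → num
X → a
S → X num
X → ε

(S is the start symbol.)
{ 'a', 'd', 'n', 'num' }

FIRST sets of the non-terminals involved (from the grammar, by fixed-point iteration):
  FIRST(X) = { 'a', 'd', ε }
  FIRST(S) = { 'a', 'd', 'n', 'num' }

To compute FIRST(X S c), process the symbols left to right:
Symbol X is a non-terminal. Add FIRST(X) \ {ε} = { 'a', 'd' }
X is nullable (ε ∈ FIRST(X)), continue to the next symbol.
Symbol S is a non-terminal. Add FIRST(S) \ {ε} = { 'a', 'd', 'n', 'num' }
S is not nullable (ε ∉ FIRST(S)), so stop here.
FIRST(X S c) = { 'a', 'd', 'n', 'num' }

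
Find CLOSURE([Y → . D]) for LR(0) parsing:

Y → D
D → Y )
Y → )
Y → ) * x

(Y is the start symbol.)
Start with: [Y → . D]
  [Y → . D] has the dot before D: add [D → . Y )]
  [D → . Y )] has the dot before Y: add [Y → . )], [Y → . ) * x]
No further items can be added.

CLOSURE = { [D → . Y )], [Y → . ) * x], [Y → . )], [Y → . D] }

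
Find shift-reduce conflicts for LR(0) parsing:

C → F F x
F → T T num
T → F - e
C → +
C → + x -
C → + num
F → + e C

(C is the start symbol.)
Yes — I1: [C → + .] vs [C → + . num]

A shift-reduce conflict occurs when an LR(0) state has both:
  - a complete (reduce) item [A → α .] (dot at the end), and
  - a shift item [B → β . c γ] (dot before a terminal).

Augment with C' → C and build the canonical LR(0) collection (I0 = CLOSURE({[C' → . C]}), then GOTO on every symbol after a dot until no new states appear). It has 18 states:
  I0: { [C → . + num], [C → . + x -], [C → . +], [C → . F F x], [C' → . C], [F → . + e C], [F → . T T num], [T → . F - e] }  — shift
  I1: { [C → + . num], [C → + . x -], [C → + .], [F → + . e C] }  — shift, reduce
  I2: { [C' → C .] }  — accept
  I3: { [C → F . F x], [F → . + e C], [F → . T T num], [T → . F - e], [T → F . - e] }  — shift
  I4: { [F → . + e C], [F → . T T num], [F → T . T num], [T → . F - e] }  — shift
  I5: { [F → + . e C] }  — shift
  I6: { [T → F . - e] }  — shift
  I7: { [F → . + e C], [F → . T T num], [F → T . T num], [F → T T . num], [T → . F - e] }  — shift
  I8: { [F → T T num .] }  — reduce
  I9: { [T → F - . e] }  — shift
  I10: { [T → F - e .] }  — reduce
  I11: { [C → . + num], [C → . + x -], [C → . +], [C → . F F x], [F → + e . C], [F → . + e C], [F → . T T num], [T → . F - e] }  — shift
  I12: { [F → + e C .] }  — reduce
  I13: { [C → F F . x], [T → F . - e] }  — shift
  I14: { [C → F F x .] }  — reduce
  I15: { [C → + num .] }  — reduce
  I16: { [C → + x . -] }  — shift
  I17: { [C → + x - .] }  — reduce

I1 contains reduce item [C → + .] and shift items [C → + . num], [C → + . x -], [F → + . e C] — shift-reduce conflict.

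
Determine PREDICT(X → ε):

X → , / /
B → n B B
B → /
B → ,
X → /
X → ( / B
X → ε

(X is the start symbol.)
PREDICT(X → ε) = (FIRST(RHS) \ {ε}) ∪ (FOLLOW(X) if ε ∈ FIRST(RHS), i.e. RHS ⇒* ε)
The right-hand side is ε (FIRST(ε) = { ε }), so the predict set is FOLLOW(X) = { $ }
PREDICT(X → ε) = { $ }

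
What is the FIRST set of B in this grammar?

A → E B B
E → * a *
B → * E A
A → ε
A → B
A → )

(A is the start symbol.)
From B → * E A:
  - '*' is a terminal: add '*' and stop

Collecting: FIRST(B) = { '*' }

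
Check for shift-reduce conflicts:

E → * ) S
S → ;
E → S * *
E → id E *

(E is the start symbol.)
Augment with E' → E and build the canonical LR(0) collection (I0 = CLOSURE({[E' → . E]}), then GOTO on every symbol after a dot until no new states appear). It has 12 states:
  I0: { [E → . * ) S], [E → . S * *], [E → . id E *], [E' → . E], [S → . ;] }  — shift
  I1: { [E → * . ) S] }  — shift
  I2: { [S → ; .] }  — reduce
  I3: { [E' → E .] }  — accept
  I4: { [E → S . * *] }  — shift
  I5: { [E → . * ) S], [E → . S * *], [E → . id E *], [E → id . E *], [S → . ;] }  — shift
  I6: { [E → id E . *] }  — shift
  I7: { [E → id E * .] }  — reduce
  I8: { [E → S * . *] }  — shift
  I9: { [E → S * * .] }  — reduce
  I10: { [E → * ) . S], [S → . ;] }  — shift
  I11: { [E → * ) S .] }  — reduce

No state contains both a complete item and a shift item.

Answer: No shift-reduce conflicts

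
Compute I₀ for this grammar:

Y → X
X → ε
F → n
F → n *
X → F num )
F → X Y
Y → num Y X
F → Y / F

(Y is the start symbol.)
{ [F → . X Y], [F → . Y / F], [F → . n *], [F → . n], [X → . F num )], [X → .], [Y → . X], [Y → . num Y X], [Y' → . Y] }

First, augment the grammar with Y' → Y
I₀ = CLOSURE({ [Y' → . Y] }):
  [Y' → . Y] has the dot before Y: add [Y → . X], [Y → . num Y X]
  [Y → . X] has the dot before X: add [X → .], [X → . F num )]
  [X → . F num )] has the dot before F: add [F → . n], [F → . n *], [F → . X Y], [F → . Y / F]
No further items can be added.

I₀ = { [F → . X Y], [F → . Y / F], [F → . n *], [F → . n], [X → . F num )], [X → .], [Y → . X], [Y → . num Y X], [Y' → . Y] }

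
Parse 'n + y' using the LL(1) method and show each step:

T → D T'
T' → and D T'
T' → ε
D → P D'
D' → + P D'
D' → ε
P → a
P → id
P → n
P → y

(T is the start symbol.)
Stack is shown with the top on the left.

Stack        Input    Action
----------------------------
T $          n + y $  output T → D T'
D T' $       n + y $  output D → P D'
P D' T' $    n + y $  output P → n
n D' T' $    n + y $  match 'n'
D' T' $      + y $    output D' → + P D'
+ P D' T' $  + y $    match '+'
P D' T' $    y $      output P → y
y D' T' $    y $      match 'y'
D' T' $      $        output D' → ε
T' $         $        output T' → ε
$            $        accept

The string is accepted.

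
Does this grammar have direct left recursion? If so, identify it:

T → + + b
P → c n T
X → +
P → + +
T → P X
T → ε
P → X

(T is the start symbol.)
T → + + b: starts with '+'
P → c n T: starts with c
X → +: starts with '+'
P → + +: starts with '+'
T → P X: starts with P
T → ε: starts with ε
P → X: starts with X

No direct left recursion found.

Answer: No direct left recursion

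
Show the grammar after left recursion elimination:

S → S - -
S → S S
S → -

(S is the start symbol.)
S is directly left-recursive. The standard transformation for
  A → A α₁ | ... | A α_m | β₁ | ... | β_n
is
  A  → β₁ A' | ... | β_n A'
  A' → α₁ A' | ... | α_m A' | ε

S → - becomes S → - S'
S → S - - becomes S' → - - S'
S → S S becomes S' → S S'
Add S' → ε

Resulting grammar:
S → - S'
S' → - - S'
S' → S S'
S' → ε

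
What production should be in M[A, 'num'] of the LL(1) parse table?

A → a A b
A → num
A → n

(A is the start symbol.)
A → num

To find M[A, 'num'], we find productions for A where 'num' is in the predict set (PREDICT(N → α) = (FIRST(α) \ {ε}) ∪ (FOLLOW(N) if α ⇒* ε)).

A → a A b: PREDICT = { 'a' }
A → num: PREDICT = { 'num' }
  'num' is in predict set, so this production goes in M[A, 'num']
A → n: PREDICT = { 'n' }

M[A, 'num'] = A → num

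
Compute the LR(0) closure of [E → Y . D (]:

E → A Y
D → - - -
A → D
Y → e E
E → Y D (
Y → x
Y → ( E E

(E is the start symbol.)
Start with: [E → Y . D (]
  [E → Y . D (] has the dot before D: add [D → . - - -]
No further items can be added.

CLOSURE = { [D → . - - -], [E → Y . D (] }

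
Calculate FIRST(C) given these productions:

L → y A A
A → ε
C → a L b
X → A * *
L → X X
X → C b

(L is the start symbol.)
To compute FIRST(C), examine every production with C on the left-hand side, reading each right-hand side left to right until a non-nullable symbol is reached.

From C → a L b:
  - a is a terminal: add 'a' and stop

Collecting: FIRST(C) = { 'a' }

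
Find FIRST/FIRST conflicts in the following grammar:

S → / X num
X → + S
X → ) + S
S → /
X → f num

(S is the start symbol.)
A FIRST/FIRST conflict occurs when two productions N → α and N → β for the same non-terminal have FIRST(α) ∩ FIRST(β) ≠ ∅ (with ε ∈ FIRST of a nullable right-hand side, so two nullable alternatives also conflict).

Productions for S:
  S → / X num: FIRST = { '/' }
  S → /: FIRST = { '/' }
Productions for X:
  X → + S: FIRST = { '+' }
  X → ) + S: FIRST = { ')' }
  X → f num: FIRST = { 'f' }

Conflict for S: S → / X num and S → /
  Overlap: { '/' }

Answer: Yes. S → '/' X num / S → '/' on { '/' }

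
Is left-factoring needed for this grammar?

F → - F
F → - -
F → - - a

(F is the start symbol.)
Left-factoring is needed when two productions for the same non-terminal
share a common prefix on the right-hand side.

Productions for F:
  F → - F
  F → - -
  F → - - a

Found common prefix '-' in productions for F

Answer: Yes, F has productions with common prefix '-'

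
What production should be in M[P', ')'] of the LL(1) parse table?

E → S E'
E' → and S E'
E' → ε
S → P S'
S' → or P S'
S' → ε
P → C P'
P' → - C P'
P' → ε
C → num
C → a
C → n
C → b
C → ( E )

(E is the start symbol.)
To find M[P', ')'], we find productions for P' where ')' is in the predict set (PREDICT(N → α) = (FIRST(α) \ {ε}) ∪ (FOLLOW(N) if α ⇒* ε)).

Relevant sets:
  FOLLOW(P') = { $, ')', 'and', 'or' }

P' → - C P': PREDICT = { '-' }
P' → ε: PREDICT = { $, ')', 'and', 'or' }
  ')' is in predict set, so this production goes in M[P', ')']

M[P', ')'] = P' → ε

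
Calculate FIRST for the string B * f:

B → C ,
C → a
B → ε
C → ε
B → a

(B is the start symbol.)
FIRST sets of the non-terminals involved (from the grammar, by fixed-point iteration):
  FIRST(B) = { ',', 'a', ε }

To compute FIRST(B * f), process the symbols left to right:
Symbol B is a non-terminal. Add FIRST(B) \ {ε} = { ',', 'a' }
B is nullable (ε ∈ FIRST(B)), continue to the next symbol.
Symbol * is a terminal. Add '*' and stop.
FIRST(B * f) = { '*', ',', 'a' }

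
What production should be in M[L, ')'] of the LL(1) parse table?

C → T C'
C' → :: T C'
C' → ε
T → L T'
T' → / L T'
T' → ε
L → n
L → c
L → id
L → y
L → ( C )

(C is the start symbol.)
Empty (error entry)

To find M[L, ')'], we find productions for L where ')' is in the predict set (PREDICT(N → α) = (FIRST(α) \ {ε}) ∪ (FOLLOW(N) if α ⇒* ε)).

L → n: PREDICT = { 'n' }
L → c: PREDICT = { 'c' }
L → id: PREDICT = { 'id' }
L → y: PREDICT = { 'y' }
L → ( C ): PREDICT = { '(' }

M[L, ')'] is empty (no production applies)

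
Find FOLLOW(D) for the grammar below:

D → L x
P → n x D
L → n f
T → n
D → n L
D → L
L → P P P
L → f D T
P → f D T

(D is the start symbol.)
{ $, 'f', 'n', 'x' }

To compute FOLLOW(D), find every occurrence of D on a right-hand side N → α D β: add FIRST(β) \ {ε}, and if β is empty or nullable also add FOLLOW(N). Iterate to a fixed point.

D is the start symbol, so $ ∈ FOLLOW(D).
In P → n x D: D is at the end, add FOLLOW(P)
In L → f D T: D is followed by T, add FIRST(T) \ {ε} = { 'n' }
In P → f D T: D is followed by T, add FIRST(T) \ {ε} = { 'n' }

The FOLLOW sets referred to above (computed the same way, to a fixed point):
  FOLLOW(P) = { $, 'f', 'n', 'x' }

Taking the union: FOLLOW(D) = { $, 'f', 'n', 'x' }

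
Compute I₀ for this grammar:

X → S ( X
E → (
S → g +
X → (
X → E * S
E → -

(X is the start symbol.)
{ [E → . (], [E → . -], [S → . g +], [X → . (], [X → . E * S], [X → . S ( X], [X' → . X] }

First, augment the grammar with X' → X
I₀ = CLOSURE({ [X' → . X] }):
  [X' → . X] has the dot before X: add [X → . S ( X], [X → . (], [X → . E * S]
  [X → . S ( X] has the dot before S: add [S → . g +]
  [X → . E * S] has the dot before E: add [E → . (], [E → . -]
No further items can be added.

I₀ = { [E → . (], [E → . -], [S → . g +], [X → . (], [X → . E * S], [X → . S ( X], [X' → . X] }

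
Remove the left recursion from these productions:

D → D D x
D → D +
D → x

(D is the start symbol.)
D is directly left-recursive. The standard transformation for
  A → A α₁ | ... | A α_m | β₁ | ... | β_n
is
  A  → β₁ A' | ... | β_n A'
  A' → α₁ A' | ... | α_m A' | ε

D → x becomes D → x D'
D → D D x becomes D' → D x D'
D → D + becomes D' → + D'
Add D' → ε

Resulting grammar:
D → x D'
D' → D x D'
D' → + D'
D' → ε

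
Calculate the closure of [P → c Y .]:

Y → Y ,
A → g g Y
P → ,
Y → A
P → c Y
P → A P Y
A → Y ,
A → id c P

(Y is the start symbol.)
{ [P → c Y .] }

To compute CLOSURE, for each item [A → α.Bβ] where B is a non-terminal, add [B → .γ] for all productions B → γ; repeat for the newly added items until nothing changes.

Start with: [P → c Y .]
The dot is at the end, so nothing is added.

CLOSURE = { [P → c Y .] }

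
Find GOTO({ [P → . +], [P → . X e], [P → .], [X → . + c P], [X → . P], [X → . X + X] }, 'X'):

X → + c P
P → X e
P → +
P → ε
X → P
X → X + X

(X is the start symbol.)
{ [P → X . e], [X → X . + X] }

GOTO(I, 'X') = CLOSURE({ [A → αX.β] : [A → α.Xβ] ∈ I, X = 'X' })

Items with dot before 'X', with the dot advanced:
  [P → . X e] → [P → X . e]
  [X → . X + X] → [X → X . + X]
Closure adds nothing (no advanced item has the dot before a non-terminal).

GOTO = { [P → X . e], [X → X . + X] }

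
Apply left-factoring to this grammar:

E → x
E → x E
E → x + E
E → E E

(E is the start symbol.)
E → x E'
E' → ε
E' → E
E' → + E
E → E E

Left-factoring transforms A → αβ₁ | αβ₂ into A → αA' and A' → β₁ | β₂
(α is the longest common prefix among the alternatives). Repeat until
no nonterminal has two alternatives with a common prefix.

Round 1: E has alternatives sharing prefix 'x'. Introduce E': E → x E'
  Add: E' → ε
  Add: E' → E
  Add: E' → + E

No remaining common prefixes — done.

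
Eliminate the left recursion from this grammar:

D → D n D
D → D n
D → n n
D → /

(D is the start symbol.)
D → n n D'
D → / D'
D' → n D D'
D' → n D'
D' → ε

D is directly left-recursive. The standard transformation for
  A → A α₁ | ... | A α_m | β₁ | ... | β_n
is
  A  → β₁ A' | ... | β_n A'
  A' → α₁ A' | ... | α_m A' | ε

D → n n becomes D → n n D'
D → / becomes D → / D'
D → D n D becomes D' → n D D'
D → D n becomes D' → n D'
Add D' → ε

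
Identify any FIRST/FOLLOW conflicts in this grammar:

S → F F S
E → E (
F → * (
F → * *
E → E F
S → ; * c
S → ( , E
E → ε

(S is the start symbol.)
A FIRST/FOLLOW conflict occurs when a non-terminal N has a nullable alternative N → β (β ⇒* ε) and another alternative N → α with FIRST(α) ∩ FOLLOW(N) ≠ ∅: on such a lookahead the parser cannot decide between expanding α and letting N vanish via β.

Nullable non-terminals: E.
FIRST sets used below: FIRST(E) = { '(', '*', ε }, FIRST(F) = { '*' }

E: nullable alternative(s) E → ε; FOLLOW(E) = { $, '(', '*' }
  E → E (: FIRST \ {ε} = { '(', '*' } — overlaps FOLLOW(E) on { '(', '*' }: CONFLICT
  E → E F: FIRST \ {ε} = { '(', '*' } — overlaps FOLLOW(E) on { '(', '*' }: CONFLICT
  E → ε: FIRST \ {ε} = { } — this is the only nullable alternative, skip

F, S have no nullable alternative, so no FIRST/FOLLOW check is needed there.

So the grammar has 2 FIRST/FOLLOW conflicts (marked CONFLICT above).

Answer: Yes. E → E '(' with FOLLOW(E) on { '(', '*' }; E → E F with FOLLOW(E) on { '(', '*' }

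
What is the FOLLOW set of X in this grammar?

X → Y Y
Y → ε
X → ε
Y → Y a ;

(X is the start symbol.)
To compute FOLLOW(X), find every occurrence of X on a right-hand side N → α X β: add FIRST(β) \ {ε}, and if β is empty or nullable also add FOLLOW(N). Iterate to a fixed point.

X is the start symbol, so $ ∈ FOLLOW(X).
X does not occur on any right-hand side.

Taking the union: FOLLOW(X) = { $ }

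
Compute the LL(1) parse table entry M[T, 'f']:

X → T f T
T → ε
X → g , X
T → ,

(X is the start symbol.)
To find M[T, 'f'], we find productions for T where 'f' is in the predict set (PREDICT(N → α) = (FIRST(α) \ {ε}) ∪ (FOLLOW(N) if α ⇒* ε)).

Relevant sets:
  FOLLOW(T) = { $, 'f' }

T → ε: PREDICT = { $, 'f' }
  'f' is in predict set, so this production goes in M[T, 'f']
T → ,: PREDICT = { ',' }

M[T, 'f'] = T → ε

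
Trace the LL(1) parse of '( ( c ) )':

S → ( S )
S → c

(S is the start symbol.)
LL(1) parsing maintains a stack (initially the start symbol over $) and the input. At each step: if the stack top is a terminal, match it against the current input token; if it is a non-terminal N, replace it with the RHS of M[N, lookahead] (the unique production whose predict set contains the lookahead).

Stack is shown with the top on the left.

Stack      Input        Action
------------------------------
S $        ( ( c ) ) $  output S → ( S )
( S ) $    ( ( c ) ) $  match '('
S ) $      ( c ) ) $    output S → ( S )
( S ) ) $  ( c ) ) $    match '('
S ) ) $    c ) ) $      output S → c
c ) ) $    c ) ) $      match 'c'
) ) $      ) ) $        match ')'
) $        ) $          match ')'
$          $            accept

The string is accepted.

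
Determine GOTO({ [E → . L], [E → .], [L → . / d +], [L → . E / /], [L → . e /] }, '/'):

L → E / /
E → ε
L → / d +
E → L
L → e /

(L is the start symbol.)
{ [L → / . d +] }

GOTO(I, '/') = CLOSURE({ [A → αX.β] : [A → α.Xβ] ∈ I, X = '/' })

Items with dot before '/', with the dot advanced:
  [L → . / d +] → [L → / . d +]
Closure adds nothing (no advanced item has the dot before a non-terminal).

GOTO = { [L → / . d +] }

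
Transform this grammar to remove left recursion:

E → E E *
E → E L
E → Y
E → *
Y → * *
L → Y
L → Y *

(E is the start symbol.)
E → Y E'
E → * E'
E' → E * E'
E' → L E'
E' → ε
Y → * *
L → Y
L → Y *

E is directly left-recursive. The standard transformation for
  A → A α₁ | ... | A α_m | β₁ | ... | β_n
is
  A  → β₁ A' | ... | β_n A'
  A' → α₁ A' | ... | α_m A' | ε

E → Y becomes E → Y E'
E → * becomes E → * E'
E → E E * becomes E' → E * E'
E → E L becomes E' → L E'
Add E' → ε

Productions for other non-terminals are unchanged:
  Y → * *
  L → Y
  L → Y *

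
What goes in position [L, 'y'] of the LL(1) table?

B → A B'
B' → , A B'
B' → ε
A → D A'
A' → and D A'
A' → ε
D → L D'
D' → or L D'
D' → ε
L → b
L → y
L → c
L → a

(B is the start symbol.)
To find M[L, 'y'], we find productions for L where 'y' is in the predict set (PREDICT(N → α) = (FIRST(α) \ {ε}) ∪ (FOLLOW(N) if α ⇒* ε)).

L → b: PREDICT = { 'b' }
L → y: PREDICT = { 'y' }
  'y' is in predict set, so this production goes in M[L, 'y']
L → c: PREDICT = { 'c' }
L → a: PREDICT = { 'a' }

M[L, 'y'] = L → y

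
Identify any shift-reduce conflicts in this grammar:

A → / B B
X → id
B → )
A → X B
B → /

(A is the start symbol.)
No shift-reduce conflicts

Augment with A' → A and build the canonical LR(0) collection (I0 = CLOSURE({[A' → . A]}), then GOTO on every symbol after a dot until no new states appear). It has 10 states:
  I0: { [A → . / B B], [A → . X B], [A' → . A], [X → . id] }  — shift
  I1: { [A → / . B B], [B → . )], [B → . /] }  — shift
  I2: { [A' → A .] }  — accept
  I3: { [A → X . B], [B → . )], [B → . /] }  — shift
  I4: { [X → id .] }  — reduce
  I5: { [B → ) .] }  — reduce
  I6: { [B → / .] }  — reduce
  I7: { [A → X B .] }  — reduce
  I8: { [A → / B . B], [B → . )], [B → . /] }  — shift
  I9: { [A → / B B .] }  — reduce

No state contains both a complete item and a shift item.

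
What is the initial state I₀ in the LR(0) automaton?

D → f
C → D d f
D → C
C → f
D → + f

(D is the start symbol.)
First, augment the grammar with D' → D
I₀ = CLOSURE({ [D' → . D] }):
  [D' → . D] has the dot before D: add [D → . f], [D → . C], [D → . + f]
  [D → . C] has the dot before C: add [C → . D d f], [C → . f]
No further items can be added.

I₀ = { [C → . D d f], [C → . f], [D → . + f], [D → . C], [D → . f], [D' → . D] }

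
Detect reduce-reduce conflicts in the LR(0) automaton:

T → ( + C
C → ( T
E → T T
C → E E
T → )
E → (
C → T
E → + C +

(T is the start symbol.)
No reduce-reduce conflicts

A reduce-reduce conflict occurs when an LR(0) state has two complete items [A → α .] and [B → β .] — both call for a reduction, and with no lookahead the parser cannot choose between them.

Augment with T' → T and build the canonical LR(0) collection (I0 = CLOSURE({[T' → . T]}), then GOTO on every symbol after a dot until no new states appear). It has 17 states:
  I0: { [T → . ( + C], [T → . )], [T' → . T] }  — shift
  I1: { [T → ( . + C] }  — shift
  I2: { [T → ) .] }  — reduce
  I3: { [T' → T .] }  — accept
  I4: { [C → . ( T], [C → . E E], [C → . T], [E → . (], [E → . + C +], [E → . T T], [T → ( + . C], [T → . ( + C], [T → . )] }  — shift
  I5: { [C → ( . T], [E → ( .], [T → ( . + C], [T → . ( + C], [T → . )] }  — shift, reduce
  I6: { [C → . ( T], [C → . E E], [C → . T], [E → + . C +], [E → . (], [E → . + C +], [E → . T T], [T → . ( + C], [T → . )] }  — shift
  I7: { [T → ( + C .] }  — reduce
  I8: { [C → E . E], [E → . (], [E → . + C +], [E → . T T], [T → . ( + C], [T → . )] }  — shift
  I9: { [C → T .], [E → T . T], [T → . ( + C], [T → . )] }  — shift, reduce
  I10: { [E → T T .] }  — reduce
  I11: { [E → ( .], [T → ( . + C] }  — shift, reduce
  I12: { [C → E E .] }  — reduce
  I13: { [E → T . T], [T → . ( + C], [T → . )] }  — shift
  I14: { [E → + C . +] }  — shift
  I15: { [E → + C + .] }  — reduce
  I16: { [C → ( T .] }  — reduce

No state contains more than one complete item.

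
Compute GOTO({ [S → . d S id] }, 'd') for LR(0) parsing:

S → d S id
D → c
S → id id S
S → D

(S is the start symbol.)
GOTO(I, 'd') = CLOSURE({ [A → αX.β] : [A → α.Xβ] ∈ I, X = 'd' })

Items with dot before 'd', with the dot advanced:
  [S → . d S id] → [S → d . S id]
Closure of the advanced items:
  [S → d . S id] has the dot before S: add [S → . d S id], [S → . id id S], [S → . D]
  [S → . D] has the dot before D: add [D → . c]

GOTO = { [D → . c], [S → . D], [S → . d S id], [S → . id id S], [S → d . S id] }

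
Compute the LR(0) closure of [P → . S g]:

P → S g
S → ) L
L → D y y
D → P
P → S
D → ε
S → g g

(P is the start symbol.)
{ [P → . S g], [S → . ) L], [S → . g g] }

Start with: [P → . S g]
  [P → . S g] has the dot before S: add [S → . ) L], [S → . g g]
No further items can be added.

CLOSURE = { [P → . S g], [S → . ) L], [S → . g g] }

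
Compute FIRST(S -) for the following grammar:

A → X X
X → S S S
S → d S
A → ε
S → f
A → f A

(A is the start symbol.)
FIRST sets of the non-terminals involved (from the grammar, by fixed-point iteration):
  FIRST(S) = { 'd', 'f' }

To compute FIRST(S -), process the symbols left to right:
Symbol S is a non-terminal. Add FIRST(S) \ {ε} = { 'd', 'f' }
S is not nullable (ε ∉ FIRST(S)), so stop here.
FIRST(S -) = { 'd', 'f' }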